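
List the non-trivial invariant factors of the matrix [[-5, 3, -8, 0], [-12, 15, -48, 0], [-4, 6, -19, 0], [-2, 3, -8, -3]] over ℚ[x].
The Jordan structure of A has elementary divisors (x + 3)^2, (x + 3), (x + 3). Arranging the block sizes at each eigenvalue in decreasing order and taking row products gives the invariant factors.

Invariant factors (smallest first, each dividing the next): x + 3, x + 3, (x + 3)^2.

Check: the last factor (x + 3)^2 is the minimal polynomial, and the product (x + 3)^4 is the characteristic polynomial.

x + 3, x + 3, (x + 3)^2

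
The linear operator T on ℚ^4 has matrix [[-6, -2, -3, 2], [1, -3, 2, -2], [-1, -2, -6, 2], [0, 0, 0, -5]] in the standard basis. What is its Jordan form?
J = [[-5, 1, 0, 0], [0, -5, 1, 0], [0, 0, -5, 0], [0, 0, 0, -5]]

The characteristic polynomial is det(xI - A) = (x + 5)^4, so the eigenvalues are -5 (algebraic multiplicity 4).

For λ = -5: rank(A + 5I) = 2, rank((A + 5I)^2) = 1, rank((A + 5I)^3) = 0. The eigenspace has dimension 4 - 2 = 2, so there are 2 Jordan blocks; the rank sequence gives block sizes [3, 1].

Assembling the blocks gives the Jordan form J above.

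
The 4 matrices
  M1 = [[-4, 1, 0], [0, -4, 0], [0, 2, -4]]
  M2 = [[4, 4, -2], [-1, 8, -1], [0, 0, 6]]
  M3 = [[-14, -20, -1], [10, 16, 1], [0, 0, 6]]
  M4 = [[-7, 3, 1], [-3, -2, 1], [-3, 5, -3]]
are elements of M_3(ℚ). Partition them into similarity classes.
4 classes: {M1}, {M2}, {M3}, {M4}

Characteristic polynomials: χ_{M1} = (x + 4)^3, χ_{M2} = (x - 6)^3, χ_{M3} = (x - 6)^2(x + 4), χ_{M4} = (x + 4)^3.

{M1}: invariant factors x + 4, (x + 4)^2.

{M2}: invariant factors x - 6, (x - 6)^2.

{M3}: invariant factors (x - 6)^2(x + 4).

{M4}: invariant factors (x + 4)^3.

Matrices are similar if and only if their invariant-factor lists agree; the partition into similarity classes is {M1}, {M2}, {M3}, {M4}.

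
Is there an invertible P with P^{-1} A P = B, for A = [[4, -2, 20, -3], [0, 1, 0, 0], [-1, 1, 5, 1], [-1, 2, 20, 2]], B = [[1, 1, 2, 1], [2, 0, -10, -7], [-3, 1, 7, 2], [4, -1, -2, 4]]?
Two matrices over a field are similar if and only if they have the same invariant factors.

Both A and B have characteristic polynomial (x - 5)^2(x - 1)^2 and minimal polynomial (x - 5)^2(x - 1)^2. Computing further, both have invariant factors (x - 5)^2(x - 1)^2. Hence A and B are similar.

Yes.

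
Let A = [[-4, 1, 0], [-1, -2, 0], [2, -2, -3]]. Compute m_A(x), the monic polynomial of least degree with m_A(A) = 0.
m_A(x) = (x + 3)^2

The characteristic polynomial factors as (x + 3)^3. The minimal polynomial is ∏(x - λ)^{k_λ} where k_λ is the size of the largest Jordan block at λ.

For λ = -3: rank(A + 3I) = 1, and the largest Jordan block has size 2 (the smallest k with rank((A + 3I)^k) = rank((A + 3I)^(k+1))).

So m_A(x) = (x + 3)^2.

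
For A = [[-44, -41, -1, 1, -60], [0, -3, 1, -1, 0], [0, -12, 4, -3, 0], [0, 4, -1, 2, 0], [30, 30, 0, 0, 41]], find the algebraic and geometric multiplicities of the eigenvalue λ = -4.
The characteristic polynomial is (x - 1)^4(x + 4), so the factor x + 4 appears with exponent 1: the algebraic multiplicity is 1.

rank(A + 4I) = 4, so the eigenspace has dimension 5 - 4 = 1: the geometric multiplicity is 1.

algebraic multiplicity 1, geometric multiplicity 1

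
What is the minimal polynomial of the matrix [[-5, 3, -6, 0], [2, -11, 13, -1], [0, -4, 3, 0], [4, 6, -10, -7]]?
The characteristic polynomial factors as (x + 5)^4. The minimal polynomial is ∏(x - λ)^{k_λ} where k_λ is the size of the largest Jordan block at λ.

For λ = -5: rank(A + 5I) = 2, and the largest Jordan block has size 3 (the smallest k with rank((A + 5I)^k) = rank((A + 5I)^(k+1))).

So m_A(x) = (x + 5)^3.

m_A(x) = (x + 5)^3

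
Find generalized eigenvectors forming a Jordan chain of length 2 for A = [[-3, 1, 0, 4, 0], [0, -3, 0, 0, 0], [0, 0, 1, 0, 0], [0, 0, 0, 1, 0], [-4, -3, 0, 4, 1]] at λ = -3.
We seek v_1 ∈ ker((A + 3I)^2) \ ker(A + 3I), then set v_{i+1} = (A + 3I) v_i.

One such chain is v_1 = [[-1, 1, 0, 0, 0]]^T, v_2 = [[1, 0, 0, 0, 1]]^T. Check: (A + 3I) v_2 = [[0, 0, 0, 0, 0]]^T = 0.

v_1 = [[-1, 1, 0, 0, 0]]^T, v_2 = [[1, 0, 0, 0, 1]]^T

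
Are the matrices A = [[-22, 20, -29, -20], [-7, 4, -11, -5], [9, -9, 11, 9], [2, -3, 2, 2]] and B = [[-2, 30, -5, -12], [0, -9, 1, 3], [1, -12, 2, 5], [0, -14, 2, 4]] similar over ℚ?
Two matrices over a field are similar if and only if they have the same invariant factors.

Both A and B have characteristic polynomial (x + 1)^3(x + 2) and minimal polynomial (x + 1)^3(x + 2). Computing further, both have invariant factors (x + 1)^3(x + 2). Hence A and B are similar.

Yes.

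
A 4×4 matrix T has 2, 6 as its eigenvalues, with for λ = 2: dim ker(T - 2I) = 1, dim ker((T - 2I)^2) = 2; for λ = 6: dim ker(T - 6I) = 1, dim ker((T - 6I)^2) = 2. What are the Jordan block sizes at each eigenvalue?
Jordan blocks: (2, 2), (6, 2)

λ = 2: successive nullity increments [1, 1] count blocks of size ≥ k; block sizes are [2].
λ = 6: successive nullity increments [1, 1] count blocks of size ≥ k; block sizes are [2].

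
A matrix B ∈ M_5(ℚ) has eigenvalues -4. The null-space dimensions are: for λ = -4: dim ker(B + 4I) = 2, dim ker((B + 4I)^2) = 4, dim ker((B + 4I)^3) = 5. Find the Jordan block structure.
Jordan blocks: (-4, 3), (-4, 2)

λ = -4: successive nullity increments [2, 2, 1] count blocks of size ≥ k; block sizes are [3, 2].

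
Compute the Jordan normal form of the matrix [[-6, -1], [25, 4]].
The characteristic polynomial is det(xI - A) = (x + 1)^2, so the eigenvalues are -1 (algebraic multiplicity 2).

For λ = -1: rank(A + I) = 1, rank((A + I)^2) = 0. The eigenspace has dimension 2 - 1 = 1, so there is 1 Jordan block; the rank sequence gives block sizes [2].

Assembling the blocks gives the Jordan form J above.

J = [[-1, 1], [0, -1]]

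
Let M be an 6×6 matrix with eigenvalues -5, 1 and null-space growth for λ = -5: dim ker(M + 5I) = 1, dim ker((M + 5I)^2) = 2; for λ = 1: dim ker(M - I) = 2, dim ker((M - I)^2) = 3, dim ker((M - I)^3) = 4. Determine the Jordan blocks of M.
λ = -5: successive nullity increments [1, 1] count blocks of size ≥ k; block sizes are [2].
λ = 1: successive nullity increments [2, 1, 1] count blocks of size ≥ k; block sizes are [3, 1].

Jordan blocks: (-5, 2), (1, 3), (1, 1)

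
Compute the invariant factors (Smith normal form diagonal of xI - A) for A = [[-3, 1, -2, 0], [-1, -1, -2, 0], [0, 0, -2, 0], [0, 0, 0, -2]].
The Jordan structure of A has elementary divisors (x + 2)^2, (x + 2), (x + 2). Arranging the block sizes at each eigenvalue in decreasing order and taking row products gives the invariant factors.

Invariant factors (smallest first, each dividing the next): x + 2, x + 2, (x + 2)^2.

Check: the last factor (x + 2)^2 is the minimal polynomial, and the product (x + 2)^4 is the characteristic polynomial.

x + 2, x + 2, (x + 2)^2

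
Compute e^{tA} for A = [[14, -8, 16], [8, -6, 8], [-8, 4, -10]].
e^{tA} = [[(4*e^{4*t} - 3)*e^{-2*t}, -4*sinh(2*t), 8*sinh(2*t)], [4*sinh(2*t), (2 - e^{4*t})*e^{-2*t}, 4*sinh(2*t)], [-4*sinh(2*t), 2*sinh(2*t), (3 - 2*e^{4*t})*e^{-2*t}]]

A has Jordan form J = [[-2, 0, 0], [0, -2, 0], [0, 0, 2]] with A = PJP^{-1}, so e^{tA} = P e^{tJ} P^{-1}.

For a Jordan block J_k(λ), e^{tJ_k(λ)} = e^{λt} · (I + tN + t^2 N^2/2! + ... + t^{k-1} N^{k-1}/(k-1)!) where N is the nilpotent superdiagonal part.

Assembling the blocks and conjugating back gives the entries of e^{tA} as shown above.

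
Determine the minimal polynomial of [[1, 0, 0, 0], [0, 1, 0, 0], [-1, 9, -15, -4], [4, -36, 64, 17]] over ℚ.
The characteristic polynomial factors as (x - 1)^4. The minimal polynomial is ∏(x - λ)^{k_λ} where k_λ is the size of the largest Jordan block at λ.

For λ = 1: rank(A - I) = 1, and the largest Jordan block has size 2 (the smallest k with rank((A - I)^k) = rank((A - I)^(k+1))).

So m_A(x) = (x - 1)^2.

m_A(x) = (x - 1)^2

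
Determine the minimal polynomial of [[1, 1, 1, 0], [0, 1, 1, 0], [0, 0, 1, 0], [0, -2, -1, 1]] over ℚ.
m_A(x) = (x - 1)^3

The characteristic polynomial factors as (x - 1)^4. The minimal polynomial is ∏(x - λ)^{k_λ} where k_λ is the size of the largest Jordan block at λ.

For λ = 1: rank(A - I) = 2, and the largest Jordan block has size 3 (the smallest k with rank((A - I)^k) = rank((A - I)^(k+1))).

So m_A(x) = (x - 1)^3.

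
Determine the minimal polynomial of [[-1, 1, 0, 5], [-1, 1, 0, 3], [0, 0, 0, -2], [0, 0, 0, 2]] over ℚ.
m_A(x) = x^2(x - 2)

The characteristic polynomial factors as x^3(x - 2). The minimal polynomial is ∏(x - λ)^{k_λ} where k_λ is the size of the largest Jordan block at λ.

For λ = 0: rank(A) = 2, and the largest Jordan block has size 2 (the smallest k with rank(A^k) = rank(A^(k+1))).
For λ = 2: rank(A - 2I) = 3, and the largest Jordan block has size 1 (the smallest k with rank((A - 2I)^k) = rank((A - 2I)^(k+1))).

So m_A(x) = x^2(x - 2).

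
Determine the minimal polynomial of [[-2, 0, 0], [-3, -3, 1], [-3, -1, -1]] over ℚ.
The characteristic polynomial factors as (x + 2)^3. The minimal polynomial is ∏(x - λ)^{k_λ} where k_λ is the size of the largest Jordan block at λ.

For λ = -2: rank(A + 2I) = 1, and the largest Jordan block has size 2 (the smallest k with rank((A + 2I)^k) = rank((A + 2I)^(k+1))).

So m_A(x) = (x + 2)^2.

m_A(x) = (x + 2)^2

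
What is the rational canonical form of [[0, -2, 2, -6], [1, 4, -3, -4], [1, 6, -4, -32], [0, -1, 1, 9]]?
The invariant factors of A (the non-unit diagonal entries of the Smith normal form of xI - A over ℚ[x]) are (x - 3)(x - 2)^3, each dividing the next. The characteristic polynomial is their product, (x - 3)(x - 2)^3.

The rational canonical form is the block-diagonal matrix of companion matrices C(f_i):
R = [[0, 0, 0, -24], [1, 0, 0, 44], [0, 1, 0, -30], [0, 0, 1, 9]].

R = [[0, 0, 0, -24], [1, 0, 0, 44], [0, 1, 0, -30], [0, 0, 1, 9]]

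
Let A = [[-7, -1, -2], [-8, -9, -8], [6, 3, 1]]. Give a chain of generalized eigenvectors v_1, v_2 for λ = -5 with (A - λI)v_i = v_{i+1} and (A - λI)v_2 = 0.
We seek v_1 ∈ ker((A + 5I)^2) \ ker(A + 5I), then set v_{i+1} = (A + 5I) v_i.

One such chain is v_1 = [[1, 3, -2]]^T, v_2 = [[-1, -4, 3]]^T. Check: (A + 5I) v_2 = [[0, 0, 0]]^T = 0.

v_1 = [[1, 3, -2]]^T, v_2 = [[-1, -4, 3]]^T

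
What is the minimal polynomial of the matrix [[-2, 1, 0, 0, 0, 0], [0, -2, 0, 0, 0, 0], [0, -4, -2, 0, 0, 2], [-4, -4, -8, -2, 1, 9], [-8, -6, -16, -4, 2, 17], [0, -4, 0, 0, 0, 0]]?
m_A(x) = x^3(x + 2)^2

The characteristic polynomial factors as x^3(x + 2)^3. The minimal polynomial is ∏(x - λ)^{k_λ} where k_λ is the size of the largest Jordan block at λ.

For λ = -2: rank(A + 2I) = 4, and the largest Jordan block has size 2 (the smallest k with rank((A + 2I)^k) = rank((A + 2I)^(k+1))).
For λ = 0: rank(A) = 5, and the largest Jordan block has size 3 (the smallest k with rank(A^k) = rank(A^(k+1))).

So m_A(x) = x^3(x + 2)^2.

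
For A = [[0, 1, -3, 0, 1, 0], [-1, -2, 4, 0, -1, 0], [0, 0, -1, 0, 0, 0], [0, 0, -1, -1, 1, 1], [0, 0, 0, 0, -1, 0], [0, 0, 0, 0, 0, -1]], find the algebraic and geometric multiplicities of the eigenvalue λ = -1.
The characteristic polynomial is (x + 1)^6, so the factor x + 1 appears with exponent 6: the algebraic multiplicity is 6.

rank(A + I) = 3, so the eigenspace has dimension 6 - 3 = 3: the geometric multiplicity is 3.

Since 3 < 6, A is not diagonalizable.

algebraic multiplicity 6, geometric multiplicity 3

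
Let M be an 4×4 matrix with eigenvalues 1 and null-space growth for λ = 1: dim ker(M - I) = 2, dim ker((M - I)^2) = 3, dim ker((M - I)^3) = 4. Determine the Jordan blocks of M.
Jordan blocks: (1, 3), (1, 1)

λ = 1: successive nullity increments [2, 1, 1] count blocks of size ≥ k; block sizes are [3, 1].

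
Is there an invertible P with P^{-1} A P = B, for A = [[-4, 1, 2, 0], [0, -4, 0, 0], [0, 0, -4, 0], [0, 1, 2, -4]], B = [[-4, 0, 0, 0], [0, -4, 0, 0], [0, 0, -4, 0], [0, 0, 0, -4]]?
No.

Both have characteristic polynomial (x + 4)^4, but the minimal polynomial of A is (x + 4)^2 while the minimal polynomial of B is x + 4. The minimal polynomial is a similarity invariant, so A and B are not similar.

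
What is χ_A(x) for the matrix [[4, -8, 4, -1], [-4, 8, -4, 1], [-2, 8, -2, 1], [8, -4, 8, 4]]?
χ_A(x) = x(x - 6)^2(x - 2)

xI - A = [[x - 4, 8, -4, 1], [4, x - 8, 4, -1], [2, -8, x + 2, -1], [-8, 4, -8, x - 4]].

Expanding det(xI - A) along the first row:
det(xI - A) = + (x - 4)·det([[x - 8, 4, -1], [-8, x + 2, -1], [4, -8, x - 4]]) - (8)·det([[4, 4, -1], [2, x + 2, -1], [-8, -8, x - 4]]) + (-4)·det([[4, x - 8, -1], [2, -8, -1], [-8, 4, x - 4]]) - (1)·det([[4, x - 8, 4], [2, -8, x + 2], [-8, 4, -8]]).

Evaluating gives χ_A(x) = x^4 - 14x^3 + 60x^2 - 72x = x(x - 6)^2(x - 2).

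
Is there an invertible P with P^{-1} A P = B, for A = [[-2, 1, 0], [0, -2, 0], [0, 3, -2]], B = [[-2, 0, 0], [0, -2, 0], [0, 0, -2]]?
No.

Both have characteristic polynomial (x + 2)^3, but the minimal polynomial of A is (x + 2)^2 while the minimal polynomial of B is x + 2. The minimal polynomial is a similarity invariant, so A and B are not similar.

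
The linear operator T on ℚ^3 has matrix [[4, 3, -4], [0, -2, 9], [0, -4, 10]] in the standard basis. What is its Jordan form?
J = [[4, 1, 0], [0, 4, 1], [0, 0, 4]]

The characteristic polynomial is det(xI - A) = (x - 4)^3, so the eigenvalues are 4 (algebraic multiplicity 3).

For λ = 4: rank(A - 4I) = 2, rank((A - 4I)^2) = 1, rank((A - 4I)^3) = 0. The eigenspace has dimension 3 - 2 = 1, so there is 1 Jordan block; the rank sequence gives block sizes [3].

Assembling the blocks gives the Jordan form J above.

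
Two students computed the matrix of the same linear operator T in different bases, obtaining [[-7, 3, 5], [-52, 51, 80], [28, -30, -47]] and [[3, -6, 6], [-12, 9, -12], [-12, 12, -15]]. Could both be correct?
Both have characteristic polynomial (x - 3)(x + 3)^2, but the minimal polynomial of A is (x - 3)(x + 3)^2 while the minimal polynomial of B is (x - 3)(x + 3). The minimal polynomial is a similarity invariant, so A and B are not similar.

No.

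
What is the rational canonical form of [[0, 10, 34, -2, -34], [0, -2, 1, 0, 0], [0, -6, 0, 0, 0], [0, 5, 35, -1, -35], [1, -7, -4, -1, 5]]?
R = [[0, -6, 0, 0, 0], [1, -2, 0, 0, 0], [0, 0, 0, 0, 36], [0, 0, 1, 0, 6], [0, 0, 0, 1, 4]]

The invariant factors of A (the non-unit diagonal entries of the Smith normal form of xI - A over ℚ[x]) are x^2 + 2x + 6, (x - 6)(x^2 + 2x + 6), each dividing the next. The characteristic polynomial is their product, (x - 6)(x^2 + 2x + 6)^2.

The rational canonical form is the block-diagonal matrix of companion matrices C(f_i):
R = [[0, -6, 0, 0, 0], [1, -2, 0, 0, 0], [0, 0, 0, 0, 36], [0, 0, 1, 0, 6], [0, 0, 0, 1, 4]].

Note the characteristic polynomial does not split into linear factors over ℚ, so A has no Jordan form over ℚ; the rational canonical form exists over any field.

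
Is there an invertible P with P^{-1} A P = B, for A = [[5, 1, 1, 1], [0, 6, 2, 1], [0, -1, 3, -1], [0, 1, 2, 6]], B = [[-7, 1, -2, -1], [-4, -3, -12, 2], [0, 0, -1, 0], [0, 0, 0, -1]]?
trace(A) = 20 but trace(B) = -12. The trace is a similarity invariant, so A and B are not similar.

No.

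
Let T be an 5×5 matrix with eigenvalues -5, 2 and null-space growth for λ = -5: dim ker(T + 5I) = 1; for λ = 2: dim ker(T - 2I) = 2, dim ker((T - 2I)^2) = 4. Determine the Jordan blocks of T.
λ = -5: successive nullity increments [1] count blocks of size ≥ k; block sizes are [1].
λ = 2: successive nullity increments [2, 2] count blocks of size ≥ k; block sizes are [2, 2].

Jordan blocks: (-5, 1), (2, 2), (2, 2)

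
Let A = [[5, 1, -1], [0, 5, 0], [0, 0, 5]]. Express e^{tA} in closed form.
e^{tA} = [[e^{5*t}, t*e^{5*t}, -t*e^{5*t}], [0, e^{5*t}, 0], [0, 0, e^{5*t}]]

A has Jordan form J = [[5, 1, 0], [0, 5, 0], [0, 0, 5]] with A = PJP^{-1}, so e^{tA} = P e^{tJ} P^{-1}.

For a Jordan block J_k(λ), e^{tJ_k(λ)} = e^{λt} · (I + tN + t^2 N^2/2! + ... + t^{k-1} N^{k-1}/(k-1)!) where N is the nilpotent superdiagonal part.

Assembling the blocks and conjugating back gives the entries of e^{tA} as shown above.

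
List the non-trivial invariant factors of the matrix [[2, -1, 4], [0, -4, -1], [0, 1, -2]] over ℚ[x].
The Jordan structure of A has elementary divisors (x + 3)^2, (x - 2). Arranging the block sizes at each eigenvalue in decreasing order and taking row products gives the invariant factors.

Invariant factors (smallest first, each dividing the next): (x - 2)(x + 3)^2.

Check: the last factor (x - 2)(x + 3)^2 is the minimal polynomial, and the product (x - 2)(x + 3)^2 is the characteristic polynomial.

(x - 2)(x + 3)^2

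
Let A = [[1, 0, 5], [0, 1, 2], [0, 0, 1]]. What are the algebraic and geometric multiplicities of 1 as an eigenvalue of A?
The characteristic polynomial is (x - 1)^3, so the factor x - 1 appears with exponent 3: the algebraic multiplicity is 3.

rank(A - I) = 1, so the eigenspace has dimension 3 - 1 = 2: the geometric multiplicity is 2.

Since 2 < 3, A is not diagonalizable.

algebraic multiplicity 3, geometric multiplicity 2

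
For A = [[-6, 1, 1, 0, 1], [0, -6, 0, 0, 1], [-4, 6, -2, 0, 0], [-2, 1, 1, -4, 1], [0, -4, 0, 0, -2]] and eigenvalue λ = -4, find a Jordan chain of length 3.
v_1 = [[0, 0, -1, 0, 1]]^T, v_2 = [[0, 1, -2, 0, 2]]^T, v_3 = [[1, 0, 2, 1, 0]]^T

We seek v_1 ∈ ker((A + 4I)^3) \ ker((A + 4I)^2), then set v_{i+1} = (A + 4I) v_i.

One such chain is v_1 = [[0, 0, -1, 0, 1]]^T, v_2 = [[0, 1, -2, 0, 2]]^T, v_3 = [[1, 0, 2, 1, 0]]^T. Check: (A + 4I) v_3 = [[0, 0, 0, 0, 0]]^T = 0.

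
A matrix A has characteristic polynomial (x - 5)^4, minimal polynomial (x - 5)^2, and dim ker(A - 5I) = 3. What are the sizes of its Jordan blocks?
λ = 5: algebraic multiplicity 4 (exponent in χ_A), largest block size 2 (exponent in m_A), 3 blocks (geometric multiplicity). These force block sizes [2, 1, 1].

Jordan blocks: (5, 2), (5, 1), (5, 1)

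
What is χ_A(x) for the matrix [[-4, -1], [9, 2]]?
χ_A(x) = (x + 1)^2

xI - A = [[x + 4, 1], [-9, x - 2]].

Expanding det(xI - A) along the first row:
det(xI - A) = + (x + 4)·det([[x - 2]]) - (1)·det([[-9]]).

Evaluating gives χ_A(x) = x^2 + 2x + 1 = (x + 1)^2.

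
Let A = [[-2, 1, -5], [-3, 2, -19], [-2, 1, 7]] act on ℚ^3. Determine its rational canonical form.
The invariant factors of A (the non-unit diagonal entries of the Smith normal form of xI - A over ℚ[x]) are (x - 3)(x^2 - 4x - 4), each dividing the next. The characteristic polynomial is their product, (x - 3)(x^2 - 4x - 4).

The rational canonical form is the block-diagonal matrix of companion matrices C(f_i):
R = [[0, 0, -12], [1, 0, -8], [0, 1, 7]].

Note the characteristic polynomial does not split into linear factors over ℚ, so A has no Jordan form over ℚ; the rational canonical form exists over any field.

R = [[0, 0, -12], [1, 0, -8], [0, 1, 7]]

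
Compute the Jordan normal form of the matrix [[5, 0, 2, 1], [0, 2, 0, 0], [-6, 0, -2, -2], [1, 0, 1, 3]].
J = [[2, 1, 0, 0], [0, 2, 1, 0], [0, 0, 2, 0], [0, 0, 0, 2]]

The characteristic polynomial is det(xI - A) = (x - 2)^4, so the eigenvalues are 2 (algebraic multiplicity 4).

For λ = 2: rank(A - 2I) = 2, rank((A - 2I)^2) = 1, rank((A - 2I)^3) = 0. The eigenspace has dimension 4 - 2 = 2, so there are 2 Jordan blocks; the rank sequence gives block sizes [3, 1].

Assembling the blocks gives the Jordan form J above.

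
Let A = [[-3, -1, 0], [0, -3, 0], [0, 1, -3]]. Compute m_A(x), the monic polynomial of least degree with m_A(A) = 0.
The characteristic polynomial factors as (x + 3)^3. The minimal polynomial is ∏(x - λ)^{k_λ} where k_λ is the size of the largest Jordan block at λ.

For λ = -3: rank(A + 3I) = 1, and the largest Jordan block has size 2 (the smallest k with rank((A + 3I)^k) = rank((A + 3I)^(k+1))).

So m_A(x) = (x + 3)^2.

m_A(x) = (x + 3)^2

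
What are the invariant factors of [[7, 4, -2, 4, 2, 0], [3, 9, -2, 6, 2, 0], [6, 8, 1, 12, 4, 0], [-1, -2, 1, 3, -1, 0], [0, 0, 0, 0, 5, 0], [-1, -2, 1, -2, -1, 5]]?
The Jordan structure of A has elementary divisors (x - 5)^2, (x - 5)^2, (x - 5), (x - 5). Arranging the block sizes at each eigenvalue in decreasing order and taking row products gives the invariant factors.

Invariant factors (smallest first, each dividing the next): x - 5, x - 5, (x - 5)^2, (x - 5)^2.

Check: the last factor (x - 5)^2 is the minimal polynomial, and the product (x - 5)^6 is the characteristic polynomial.

x - 5, x - 5, (x - 5)^2, (x - 5)^2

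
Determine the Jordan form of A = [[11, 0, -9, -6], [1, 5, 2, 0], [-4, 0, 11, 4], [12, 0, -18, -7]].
J = [[5, 1, 0, 0], [0, 5, 1, 0], [0, 0, 5, 0], [0, 0, 0, 5]]

The characteristic polynomial is det(xI - A) = (x - 5)^4, so the eigenvalues are 5 (algebraic multiplicity 4).

For λ = 5: rank(A - 5I) = 2, rank((A - 5I)^2) = 1, rank((A - 5I)^3) = 0. The eigenspace has dimension 4 - 2 = 2, so there are 2 Jordan blocks; the rank sequence gives block sizes [3, 1].

Assembling the blocks gives the Jordan form J above.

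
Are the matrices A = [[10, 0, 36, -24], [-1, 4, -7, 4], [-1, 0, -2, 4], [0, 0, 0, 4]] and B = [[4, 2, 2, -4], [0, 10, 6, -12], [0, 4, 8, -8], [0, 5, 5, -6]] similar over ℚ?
No.

Both have characteristic polynomial (x - 4)^4, but the minimal polynomial of A is (x - 4)^3 while the minimal polynomial of B is (x - 4)^2. The minimal polynomial is a similarity invariant, so A and B are not similar.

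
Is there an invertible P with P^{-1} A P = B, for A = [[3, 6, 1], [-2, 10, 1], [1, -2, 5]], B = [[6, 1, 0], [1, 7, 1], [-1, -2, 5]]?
Yes.

Two matrices over a field are similar if and only if they have the same invariant factors.

Both A and B have characteristic polynomial (x - 6)^3 and minimal polynomial (x - 6)^3. Computing further, both have invariant factors (x - 6)^3. Hence A and B are similar.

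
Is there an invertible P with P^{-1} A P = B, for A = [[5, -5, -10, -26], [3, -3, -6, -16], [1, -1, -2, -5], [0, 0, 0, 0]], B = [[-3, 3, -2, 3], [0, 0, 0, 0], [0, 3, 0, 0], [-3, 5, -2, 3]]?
Yes.

Two matrices over a field are similar if and only if they have the same invariant factors.

Both A and B have characteristic polynomial x^4 and minimal polynomial x^2. Computing further, both have invariant factors x^2, x^2. Hence A and B are similar.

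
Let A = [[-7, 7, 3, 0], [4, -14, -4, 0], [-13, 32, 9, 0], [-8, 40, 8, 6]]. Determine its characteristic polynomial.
xI - A = [[x + 7, -7, -3, 0], [-4, x + 14, 4, 0], [13, -32, x - 9, 0], [8, -40, -8, x - 6]].

Expanding det(xI - A) along the first row:
det(xI - A) = + (x + 7)·det([[x + 14, 4, 0], [-32, x - 9, 0], [-40, -8, x - 6]]) - (-7)·det([[-4, 4, 0], [13, x - 9, 0], [8, -8, x - 6]]) + (-3)·det([[-4, x + 14, 0], [13, -32, 0], [8, -40, x - 6]]) - (0)·det([[-4, x + 14, 4], [13, -32, x - 9], [8, -40, -8]]).

Evaluating gives χ_A(x) = x^4 + 6x^3 - 24x^2 - 224x - 384 = (x - 6)(x + 4)^3.

χ_A(x) = (x - 6)(x + 4)^3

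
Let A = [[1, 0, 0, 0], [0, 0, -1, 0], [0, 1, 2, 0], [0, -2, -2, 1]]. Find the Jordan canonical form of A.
The characteristic polynomial is det(xI - A) = (x - 1)^4, so the eigenvalues are 1 (algebraic multiplicity 4).

For λ = 1: rank(A - I) = 1, rank((A - I)^2) = 0. The eigenspace has dimension 4 - 1 = 3, so there are 3 Jordan blocks; the rank sequence gives block sizes [2, 1, 1].

Assembling the blocks gives the Jordan form J above.

J = [[1, 1, 0, 0], [0, 1, 0, 0], [0, 0, 1, 0], [0, 0, 0, 1]]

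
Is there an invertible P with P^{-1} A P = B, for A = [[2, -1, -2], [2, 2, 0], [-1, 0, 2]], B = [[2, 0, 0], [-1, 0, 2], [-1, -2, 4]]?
No.

Both have characteristic polynomial (x - 2)^3, but the minimal polynomial of A is (x - 2)^3 while the minimal polynomial of B is (x - 2)^2. The minimal polynomial is a similarity invariant, so A and B are not similar.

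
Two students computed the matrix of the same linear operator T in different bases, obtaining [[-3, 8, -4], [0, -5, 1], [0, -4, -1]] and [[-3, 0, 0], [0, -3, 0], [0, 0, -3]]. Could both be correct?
Both have characteristic polynomial (x + 3)^3, but the minimal polynomial of A is (x + 3)^2 while the minimal polynomial of B is x + 3. The minimal polynomial is a similarity invariant, so A and B are not similar.

No.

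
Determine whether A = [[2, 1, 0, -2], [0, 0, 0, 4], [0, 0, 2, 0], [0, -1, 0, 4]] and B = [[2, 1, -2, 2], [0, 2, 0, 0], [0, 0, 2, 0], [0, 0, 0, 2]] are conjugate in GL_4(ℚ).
Two matrices over a field are similar if and only if they have the same invariant factors.

Both A and B have characteristic polynomial (x - 2)^4 and minimal polynomial (x - 2)^2. Computing further, both have invariant factors x - 2, x - 2, (x - 2)^2. Hence A and B are similar.

Yes.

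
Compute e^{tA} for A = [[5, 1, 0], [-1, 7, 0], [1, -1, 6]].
e^{tA} = [[(1 - t)*e^{6*t}, t*e^{6*t}, 0], [-t*e^{6*t}, (t + 1)*e^{6*t}, 0], [t*e^{6*t}, -t*e^{6*t}, e^{6*t}]]

A has Jordan form J = [[6, 1, 0], [0, 6, 0], [0, 0, 6]] with A = PJP^{-1}, so e^{tA} = P e^{tJ} P^{-1}.

For a Jordan block J_k(λ), e^{tJ_k(λ)} = e^{λt} · (I + tN + t^2 N^2/2! + ... + t^{k-1} N^{k-1}/(k-1)!) where N is the nilpotent superdiagonal part.

Assembling the blocks and conjugating back gives the entries of e^{tA} as shown above.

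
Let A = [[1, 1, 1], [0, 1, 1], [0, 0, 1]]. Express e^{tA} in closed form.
A has Jordan form J = [[1, 1, 0], [0, 1, 1], [0, 0, 1]] with A = PJP^{-1}, so e^{tA} = P e^{tJ} P^{-1}.

For a Jordan block J_k(λ), e^{tJ_k(λ)} = e^{λt} · (I + tN + t^2 N^2/2! + ... + t^{k-1} N^{k-1}/(k-1)!) where N is the nilpotent superdiagonal part.

Assembling the blocks and conjugating back gives the entries of e^{tA} as shown above.

e^{tA} = [[e^{t}, t*e^{t}, t*(t + 2)*e^{t}/2], [0, e^{t}, t*e^{t}], [0, 0, e^{t}]]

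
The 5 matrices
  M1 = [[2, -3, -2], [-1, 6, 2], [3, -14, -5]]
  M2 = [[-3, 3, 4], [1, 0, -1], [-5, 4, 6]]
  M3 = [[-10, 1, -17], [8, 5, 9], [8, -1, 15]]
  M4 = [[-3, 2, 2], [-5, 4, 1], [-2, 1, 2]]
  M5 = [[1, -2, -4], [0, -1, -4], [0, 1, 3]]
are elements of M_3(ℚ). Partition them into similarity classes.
Characteristic polynomials: χ_{M1} = (x - 1)^3, χ_{M2} = (x - 1)^3, χ_{M3} = (x - 6)^2(x + 2), χ_{M4} = (x - 1)^3, χ_{M5} = (x - 1)^3.

{M1, M2, M4}: invariant factors (x - 1)^3.

{M3}: invariant factors (x - 6)^2(x + 2).

{M5}: invariant factors x - 1, (x - 1)^2.

Matrices are similar if and only if their invariant-factor lists agree; the partition into similarity classes is {M1, M2, M4}, {M3}, {M5}.

3 classes: {M1, M2, M4}, {M3}, {M5}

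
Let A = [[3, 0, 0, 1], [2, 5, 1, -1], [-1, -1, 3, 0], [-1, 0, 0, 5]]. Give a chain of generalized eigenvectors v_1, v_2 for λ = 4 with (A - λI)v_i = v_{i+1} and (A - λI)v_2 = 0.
We seek v_1 ∈ ker((A - 4I)^2) \ ker(A - 4I), then set v_{i+1} = (A - 4I) v_i.

One such chain is v_1 = [[0, 0, 0, 1]]^T, v_2 = [[1, -1, 0, 1]]^T. Check: (A - 4I) v_2 = [[0, 0, 0, 0]]^T = 0.

v_1 = [[0, 0, 0, 1]]^T, v_2 = [[1, -1, 0, 1]]^T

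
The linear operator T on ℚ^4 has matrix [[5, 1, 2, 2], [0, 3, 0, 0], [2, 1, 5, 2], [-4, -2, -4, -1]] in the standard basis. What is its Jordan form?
J = [[3, 1, 0, 0], [0, 3, 0, 0], [0, 0, 3, 0], [0, 0, 0, 3]]

The characteristic polynomial is det(xI - A) = (x - 3)^4, so the eigenvalues are 3 (algebraic multiplicity 4).

For λ = 3: rank(A - 3I) = 1, rank((A - 3I)^2) = 0. The eigenspace has dimension 4 - 1 = 3, so there are 3 Jordan blocks; the rank sequence gives block sizes [2, 1, 1].

Assembling the blocks gives the Jordan form J above.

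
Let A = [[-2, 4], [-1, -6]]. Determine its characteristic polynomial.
xI - A = [[x + 2, -4], [1, x + 6]].

Expanding det(xI - A) along the first row:
det(xI - A) = + (x + 2)·det([[x + 6]]) - (-4)·det([[1]]).

Evaluating gives χ_A(x) = x^2 + 8x + 16 = (x + 4)^2.

χ_A(x) = (x + 4)^2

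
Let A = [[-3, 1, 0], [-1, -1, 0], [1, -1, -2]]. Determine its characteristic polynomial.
χ_A(x) = (x + 2)^3

xI - A = [[x + 3, -1, 0], [1, x + 1, 0], [-1, 1, x + 2]].

Expanding det(xI - A) along the first row:
det(xI - A) = + (x + 3)·det([[x + 1, 0], [1, x + 2]]) - (-1)·det([[1, 0], [-1, x + 2]]) + (0)·det([[1, x + 1], [-1, 1]]).

Evaluating gives χ_A(x) = x^3 + 6x^2 + 12x + 8 = (x + 2)^3.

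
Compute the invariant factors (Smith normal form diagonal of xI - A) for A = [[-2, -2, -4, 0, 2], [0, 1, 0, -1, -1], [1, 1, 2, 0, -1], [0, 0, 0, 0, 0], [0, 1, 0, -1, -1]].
x, x^2, x^2

The Jordan structure of A has elementary divisors x^2, x^2, x. Arranging the block sizes at each eigenvalue in decreasing order and taking row products gives the invariant factors.

Invariant factors (smallest first, each dividing the next): x, x^2, x^2.

Check: the last factor x^2 is the minimal polynomial, and the product x^5 is the characteristic polynomial.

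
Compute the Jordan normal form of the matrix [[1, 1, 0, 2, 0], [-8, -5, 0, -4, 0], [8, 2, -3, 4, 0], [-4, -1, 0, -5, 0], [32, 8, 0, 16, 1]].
The characteristic polynomial is det(xI - A) = (x - 1)(x + 3)^4, so the eigenvalues are -3 (algebraic multiplicity 4), 1 (algebraic multiplicity 1).

For λ = -3: rank(A + 3I) = 2, rank((A + 3I)^2) = 1. The eigenspace has dimension 5 - 2 = 3, so there are 3 Jordan blocks; the rank sequence gives block sizes [2, 1, 1].

For λ = 1: algebraic multiplicity 1 gives one 1×1 block.

Assembling the blocks gives the Jordan form J above.

J = [[-3, 1, 0, 0, 0], [0, -3, 0, 0, 0], [0, 0, -3, 0, 0], [0, 0, 0, -3, 0], [0, 0, 0, 0, 1]]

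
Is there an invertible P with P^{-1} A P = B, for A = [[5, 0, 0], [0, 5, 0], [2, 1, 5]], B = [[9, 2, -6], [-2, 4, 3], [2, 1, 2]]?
Two matrices over a field are similar if and only if they have the same invariant factors.

Both A and B have characteristic polynomial (x - 5)^3 and minimal polynomial (x - 5)^2. Computing further, both have invariant factors x - 5, (x - 5)^2. Hence A and B are similar.

Yes.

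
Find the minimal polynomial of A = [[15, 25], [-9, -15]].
m_A(x) = x^2

The characteristic polynomial factors as x^2. The minimal polynomial is ∏(x - λ)^{k_λ} where k_λ is the size of the largest Jordan block at λ.

For λ = 0: rank(A) = 1, and the largest Jordan block has size 2 (the smallest k with rank(A^k) = rank(A^(k+1))).

So m_A(x) = x^2.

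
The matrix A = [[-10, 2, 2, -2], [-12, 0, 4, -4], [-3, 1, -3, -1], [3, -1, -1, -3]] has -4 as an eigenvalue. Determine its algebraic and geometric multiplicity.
algebraic multiplicity 4, geometric multiplicity 3

The characteristic polynomial is (x + 4)^4, so the factor x + 4 appears with exponent 4: the algebraic multiplicity is 4.

rank(A + 4I) = 1, so the eigenspace has dimension 4 - 1 = 3: the geometric multiplicity is 3.

Since 3 < 4, A is not diagonalizable.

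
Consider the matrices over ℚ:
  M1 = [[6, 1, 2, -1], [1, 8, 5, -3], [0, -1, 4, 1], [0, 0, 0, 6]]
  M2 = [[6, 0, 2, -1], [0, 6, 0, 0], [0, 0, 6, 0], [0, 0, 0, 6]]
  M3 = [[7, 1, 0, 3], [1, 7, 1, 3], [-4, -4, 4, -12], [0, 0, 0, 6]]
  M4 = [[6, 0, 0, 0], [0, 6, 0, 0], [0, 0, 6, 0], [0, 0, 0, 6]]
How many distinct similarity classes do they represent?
3 classes: {M1, M3}, {M2}, {M4}

Characteristic polynomials: χ_{M1} = (x - 6)^4, χ_{M2} = (x - 6)^4, χ_{M3} = (x - 6)^4, χ_{M4} = (x - 6)^4.

{M1, M3}: invariant factors x - 6, (x - 6)^3.

{M2}: invariant factors x - 6, x - 6, (x - 6)^2.

{M4}: invariant factors x - 6, x - 6, x - 6, x - 6.

Matrices are similar if and only if their invariant-factor lists agree; the partition into similarity classes is {M1, M3}, {M2}, {M4}.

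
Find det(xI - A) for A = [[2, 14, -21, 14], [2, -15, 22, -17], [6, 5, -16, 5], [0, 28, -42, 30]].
χ_A(x) = (x - 2)^3(x + 5)

xI - A = [[x - 2, -14, 21, -14], [-2, x + 15, -22, 17], [-6, -5, x + 16, -5], [0, -28, 42, x - 30]].

Expanding det(xI - A) along the first row:
det(xI - A) = + (x - 2)·det([[x + 15, -22, 17], [-5, x + 16, -5], [-28, 42, x - 30]]) - (-14)·det([[-2, -22, 17], [-6, x + 16, -5], [0, 42, x - 30]]) + (21)·det([[-2, x + 15, 17], [-6, -5, -5], [0, -28, x - 30]]) - (-14)·det([[-2, x + 15, -22], [-6, -5, x + 16], [0, -28, 42]]).

Evaluating gives χ_A(x) = x^4 - x^3 - 18x^2 + 52x - 40 = (x - 2)^3(x + 5).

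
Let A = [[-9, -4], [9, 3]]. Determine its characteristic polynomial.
xI - A = [[x + 9, 4], [-9, x - 3]].

Expanding det(xI - A) along the first row:
det(xI - A) = + (x + 9)·det([[x - 3]]) - (4)·det([[-9]]).

Evaluating gives χ_A(x) = x^2 + 6x + 9 = (x + 3)^2.

χ_A(x) = (x + 3)^2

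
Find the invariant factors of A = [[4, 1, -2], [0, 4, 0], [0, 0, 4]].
x - 4, (x - 4)^2

The Jordan structure of A has elementary divisors (x - 4)^2, (x - 4). Arranging the block sizes at each eigenvalue in decreasing order and taking row products gives the invariant factors.

Invariant factors (smallest first, each dividing the next): x - 4, (x - 4)^2.

Check: the last factor (x - 4)^2 is the minimal polynomial, and the product (x - 4)^3 is the characteristic polynomial.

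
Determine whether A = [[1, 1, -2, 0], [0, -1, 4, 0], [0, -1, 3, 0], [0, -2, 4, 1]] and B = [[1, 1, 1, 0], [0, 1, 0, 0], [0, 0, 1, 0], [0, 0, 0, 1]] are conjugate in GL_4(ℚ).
Two matrices over a field are similar if and only if they have the same invariant factors.

Both A and B have characteristic polynomial (x - 1)^4 and minimal polynomial (x - 1)^2. Computing further, both have invariant factors x - 1, x - 1, (x - 1)^2. Hence A and B are similar.

Yes.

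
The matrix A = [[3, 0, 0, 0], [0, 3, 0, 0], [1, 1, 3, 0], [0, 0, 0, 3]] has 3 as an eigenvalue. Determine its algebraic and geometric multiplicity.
The characteristic polynomial is (x - 3)^4, so the factor x - 3 appears with exponent 4: the algebraic multiplicity is 4.

rank(A - 3I) = 1, so the eigenspace has dimension 4 - 1 = 3: the geometric multiplicity is 3.

Since 3 < 4, A is not diagonalizable.

algebraic multiplicity 4, geometric multiplicity 3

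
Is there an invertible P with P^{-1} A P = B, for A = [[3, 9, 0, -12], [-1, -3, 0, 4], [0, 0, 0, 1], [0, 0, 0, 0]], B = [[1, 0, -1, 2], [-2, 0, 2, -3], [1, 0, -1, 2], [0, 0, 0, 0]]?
Yes.

Two matrices over a field are similar if and only if they have the same invariant factors.

Both A and B have characteristic polynomial x^4 and minimal polynomial x^2. Computing further, both have invariant factors x^2, x^2. Hence A and B are similar.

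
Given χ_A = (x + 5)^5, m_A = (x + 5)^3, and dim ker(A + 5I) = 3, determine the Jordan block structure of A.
Jordan blocks: (-5, 3), (-5, 1), (-5, 1)

λ = -5: algebraic multiplicity 5 (exponent in χ_A), largest block size 3 (exponent in m_A), 3 blocks (geometric multiplicity). These force block sizes [3, 1, 1].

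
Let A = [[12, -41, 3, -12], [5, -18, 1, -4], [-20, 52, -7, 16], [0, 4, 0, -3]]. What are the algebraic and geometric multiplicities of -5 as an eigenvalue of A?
The characteristic polynomial is (x + 3)^2(x + 5)^2, so the factor x + 5 appears with exponent 2: the algebraic multiplicity is 2.

rank(A + 5I) = 3, so the eigenspace has dimension 4 - 3 = 1: the geometric multiplicity is 1.

Since 1 < 2, A is not diagonalizable.

algebraic multiplicity 2, geometric multiplicity 1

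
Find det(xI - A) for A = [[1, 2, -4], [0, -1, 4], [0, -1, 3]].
χ_A(x) = (x - 1)^3

xI - A = [[x - 1, -2, 4], [0, x + 1, -4], [0, 1, x - 3]].

Expanding det(xI - A) along the first row:
det(xI - A) = + (x - 1)·det([[x + 1, -4], [1, x - 3]]) - (-2)·det([[0, -4], [0, x - 3]]) + (4)·det([[0, x + 1], [0, 1]]).

Evaluating gives χ_A(x) = x^3 - 3x^2 + 3x - 1 = (x - 1)^3.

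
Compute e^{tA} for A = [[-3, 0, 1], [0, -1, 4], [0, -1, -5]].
A has Jordan form J = [[-3, 1, 0], [0, -3, 1], [0, 0, -3]] with A = PJP^{-1}, so e^{tA} = P e^{tJ} P^{-1}.

For a Jordan block J_k(λ), e^{tJ_k(λ)} = e^{λt} · (I + tN + t^2 N^2/2! + ... + t^{k-1} N^{k-1}/(k-1)!) where N is the nilpotent superdiagonal part.

Assembling the blocks and conjugating back gives the entries of e^{tA} as shown above.

e^{tA} = [[e^{-3*t}, -t^2*e^{-3*t}/2, t*(1 - t)*e^{-3*t}], [0, (2*t + 1)*e^{-3*t}, 4*t*e^{-3*t}], [0, -t*e^{-3*t}, (1 - 2*t)*e^{-3*t}]]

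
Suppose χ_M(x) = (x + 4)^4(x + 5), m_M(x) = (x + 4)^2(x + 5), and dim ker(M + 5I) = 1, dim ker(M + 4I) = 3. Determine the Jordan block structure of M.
λ = -5: algebraic multiplicity 1 (exponent in χ_M), largest block size 1 (exponent in m_M), 1 block (geometric multiplicity). This forces block sizes [1].
λ = -4: algebraic multiplicity 4 (exponent in χ_M), largest block size 2 (exponent in m_M), 3 blocks (geometric multiplicity). These force block sizes [2, 1, 1].

Jordan blocks: (-5, 1), (-4, 2), (-4, 1), (-4, 1)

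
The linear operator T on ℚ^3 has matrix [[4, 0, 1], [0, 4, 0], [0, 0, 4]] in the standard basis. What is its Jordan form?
J = [[4, 1, 0], [0, 4, 0], [0, 0, 4]]

The characteristic polynomial is det(xI - A) = (x - 4)^3, so the eigenvalues are 4 (algebraic multiplicity 3).

For λ = 4: rank(A - 4I) = 1, rank((A - 4I)^2) = 0. The eigenspace has dimension 3 - 1 = 2, so there are 2 Jordan blocks; the rank sequence gives block sizes [2, 1].

Assembling the blocks gives the Jordan form J above.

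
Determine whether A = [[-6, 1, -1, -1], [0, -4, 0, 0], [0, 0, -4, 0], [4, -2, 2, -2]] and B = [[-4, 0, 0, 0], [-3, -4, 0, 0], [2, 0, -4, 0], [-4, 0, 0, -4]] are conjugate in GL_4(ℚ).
Yes.

Two matrices over a field are similar if and only if they have the same invariant factors.

Both A and B have characteristic polynomial (x + 4)^4 and minimal polynomial (x + 4)^2. Computing further, both have invariant factors x + 4, x + 4, (x + 4)^2. Hence A and B are similar.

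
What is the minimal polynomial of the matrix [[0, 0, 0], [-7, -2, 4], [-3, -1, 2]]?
The characteristic polynomial factors as x^3. The minimal polynomial is ∏(x - λ)^{k_λ} where k_λ is the size of the largest Jordan block at λ.

For λ = 0: rank(A) = 2, and the largest Jordan block has size 3 (the smallest k with rank(A^k) = rank(A^(k+1))).

So m_A(x) = x^3.

m_A(x) = x^3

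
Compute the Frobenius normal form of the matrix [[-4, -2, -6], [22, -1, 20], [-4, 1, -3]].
R = [[0, 0, -12], [1, 0, -19], [0, 1, -8]]

The invariant factors of A (the non-unit diagonal entries of the Smith normal form of xI - A over ℚ[x]) are (x + 1)(x + 3)(x + 4), each dividing the next. The characteristic polynomial is their product, (x + 1)(x + 3)(x + 4).

The rational canonical form is the block-diagonal matrix of companion matrices C(f_i):
R = [[0, 0, -12], [1, 0, -19], [0, 1, -8]].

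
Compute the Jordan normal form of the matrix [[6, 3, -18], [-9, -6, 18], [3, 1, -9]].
J = [[-3, 1, 0], [0, -3, 0], [0, 0, -3]]

The characteristic polynomial is det(xI - A) = (x + 3)^3, so the eigenvalues are -3 (algebraic multiplicity 3).

For λ = -3: rank(A + 3I) = 1, rank((A + 3I)^2) = 0. The eigenspace has dimension 3 - 1 = 2, so there are 2 Jordan blocks; the rank sequence gives block sizes [2, 1].

Assembling the blocks gives the Jordan form J above.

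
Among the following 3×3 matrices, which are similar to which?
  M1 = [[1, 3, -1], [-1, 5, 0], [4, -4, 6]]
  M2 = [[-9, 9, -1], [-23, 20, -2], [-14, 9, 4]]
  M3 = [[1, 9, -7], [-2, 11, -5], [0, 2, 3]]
Characteristic polynomials: χ_{M1} = (x - 4)^3, χ_{M2} = (x - 5)^3, χ_{M3} = (x - 5)^3.

{M1}: invariant factors (x - 4)^3.

{M2, M3}: invariant factors (x - 5)^3.

Matrices are similar if and only if their invariant-factor lists agree; the partition into similarity classes is {M1}, {M2, M3}.

2 classes: {M1}, {M2, M3}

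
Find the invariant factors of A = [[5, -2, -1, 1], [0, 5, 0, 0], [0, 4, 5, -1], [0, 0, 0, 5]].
x - 5, (x - 5)^3

The Jordan structure of A has elementary divisors (x - 5)^3, (x - 5). Arranging the block sizes at each eigenvalue in decreasing order and taking row products gives the invariant factors.

Invariant factors (smallest first, each dividing the next): x - 5, (x - 5)^3.

Check: the last factor (x - 5)^3 is the minimal polynomial, and the product (x - 5)^4 is the characteristic polynomial.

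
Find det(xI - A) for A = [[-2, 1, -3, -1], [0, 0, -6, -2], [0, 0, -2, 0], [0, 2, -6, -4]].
χ_A(x) = (x + 2)^4

xI - A = [[x + 2, -1, 3, 1], [0, x, 6, 2], [0, 0, x + 2, 0], [0, -2, 6, x + 4]].

Expanding det(xI - A) along the first row:
det(xI - A) = + (x + 2)·det([[x, 6, 2], [0, x + 2, 0], [-2, 6, x + 4]]) - (-1)·det([[0, 6, 2], [0, x + 2, 0], [0, 6, x + 4]]) + (3)·det([[0, x, 2], [0, 0, 0], [0, -2, x + 4]]) - (1)·det([[0, x, 6], [0, 0, x + 2], [0, -2, 6]]).

Evaluating gives χ_A(x) = x^4 + 8x^3 + 24x^2 + 32x + 16 = (x + 2)^4.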